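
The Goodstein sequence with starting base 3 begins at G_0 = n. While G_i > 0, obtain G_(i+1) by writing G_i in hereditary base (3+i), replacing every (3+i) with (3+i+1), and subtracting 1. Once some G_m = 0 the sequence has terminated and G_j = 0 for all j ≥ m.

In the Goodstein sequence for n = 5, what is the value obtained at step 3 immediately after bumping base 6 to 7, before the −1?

G_0 = 5. HB_3(5) = 3 + 2. Bump = 6. G_1 = 5.
G_1 = 5. HB_4(5) = 4 + 1. Bump = 6. G_2 = 5.
G_2 = 5. HB_5(5) = 5. Bump = 6. G_3 = 5.
G_3 = 5. HB_6(5) = 5. Bump = 5. G_4 = 4.

5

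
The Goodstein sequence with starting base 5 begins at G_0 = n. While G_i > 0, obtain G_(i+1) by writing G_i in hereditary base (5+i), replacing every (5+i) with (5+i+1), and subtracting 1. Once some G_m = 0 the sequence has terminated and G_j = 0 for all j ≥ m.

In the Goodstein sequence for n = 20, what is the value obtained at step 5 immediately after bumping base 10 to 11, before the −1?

20 —HB5→ 4·5 —bump→ 4·6 = 24 —(−1)→ 23
23 —HB6→ 3·6 + 5 —bump→ 3·7 + 5 = 26 —(−1)→ 25
25 —HB7→ 3·7 + 4 —bump→ 3·8 + 4 = 28 —(−1)→ 27
27 —HB8→ 3·8 + 3 —bump→ 3·9 + 3 = 30 —(−1)→ 29
29 —HB9→ 3·9 + 2 —bump→ 3·10 + 2 = 32 —(−1)→ 31
31 —HB10→ 3·10 + 1 —bump→ 3·11 + 1 = 34 —(−1)→ 33

34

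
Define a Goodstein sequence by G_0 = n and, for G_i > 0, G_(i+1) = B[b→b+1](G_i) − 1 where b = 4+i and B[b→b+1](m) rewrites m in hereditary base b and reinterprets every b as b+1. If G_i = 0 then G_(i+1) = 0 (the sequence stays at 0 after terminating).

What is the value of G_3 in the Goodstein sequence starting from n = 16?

30

i=0: 16 = 4^2 (b=4); 4→5: 5^2 = 25; 25−1 = 24
i=1: 24 = 4·5 + 4 (b=5); 5→6: 4·6 + 4 = 28; 28−1 = 27
i=2: 27 = 4·6 + 3 (b=6); 6→7: 4·7 + 3 = 31; 31−1 = 30
i=3: 30 = 4·7 + 2 (b=7); 7→8: 4·8 + 2 = 34; 34−1 = 33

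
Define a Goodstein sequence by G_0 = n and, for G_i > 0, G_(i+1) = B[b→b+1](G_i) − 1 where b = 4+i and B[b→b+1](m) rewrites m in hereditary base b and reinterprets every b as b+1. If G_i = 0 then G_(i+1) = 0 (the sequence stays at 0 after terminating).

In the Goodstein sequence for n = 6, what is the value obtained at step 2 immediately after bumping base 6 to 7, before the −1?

7

6 —HB4→ 4 + 2 —bump→ 5 + 2 = 7 —(−1)→ 6
6 —HB5→ 5 + 1 —bump→ 6 + 1 = 7 —(−1)→ 6
6 —HB6→ 6 —bump→ 7 = 7 —(−1)→ 6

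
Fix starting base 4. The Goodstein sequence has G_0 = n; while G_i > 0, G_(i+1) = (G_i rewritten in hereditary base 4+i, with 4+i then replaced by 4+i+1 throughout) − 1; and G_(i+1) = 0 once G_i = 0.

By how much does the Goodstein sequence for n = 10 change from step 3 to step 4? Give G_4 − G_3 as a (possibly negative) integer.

10 —HB4→ 2·4 + 2 —bump→ 2·5 + 2 = 12 —(−1)→ 11
11 —HB5→ 2·5 + 1 —bump→ 2·6 + 1 = 13 —(−1)→ 12
12 —HB6→ 2·6 —bump→ 2·7 = 14 —(−1)→ 13
13 —HB7→ 7 + 6 —bump→ 8 + 6 = 14 —(−1)→ 13

0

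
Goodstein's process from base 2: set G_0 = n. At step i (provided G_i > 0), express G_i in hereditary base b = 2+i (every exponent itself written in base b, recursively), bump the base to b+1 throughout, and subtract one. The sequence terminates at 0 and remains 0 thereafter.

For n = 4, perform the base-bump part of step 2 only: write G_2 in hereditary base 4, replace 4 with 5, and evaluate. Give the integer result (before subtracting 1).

61

G_0=4  [base 2] 2^2  →[2↦3]→  3^3 = 27  −1 ⇒ G_1=26
G_1=26  [base 3] 2·3^2 + 2·3 + 2  →[3↦4]→  2·4^2 + 2·4 + 2 = 42  −1 ⇒ G_2=41
G_2=41  [base 4] 2·4^2 + 2·4 + 1  →[4↦5]→  2·5^2 + 2·5 + 1 = 61  −1 ⇒ G_3=60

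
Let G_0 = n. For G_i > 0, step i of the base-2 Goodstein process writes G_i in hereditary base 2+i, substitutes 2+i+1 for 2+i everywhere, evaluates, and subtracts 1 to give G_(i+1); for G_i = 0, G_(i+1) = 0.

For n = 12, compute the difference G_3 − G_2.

G_0=12  [base 2] 2^(2 + 1) + 2^2  →[2↦3]→  3^(3 + 1) + 3^3 = 108  −1 ⇒ G_1=107
G_1=107  [base 3] 3^(3 + 1) + 2·3^2 + 2·3 + 2  →[3↦4]→  4^(4 + 1) + 2·4^2 + 2·4 + 2 = 1066  −1 ⇒ G_2=1065
G_2=1065  [base 4] 4^(4 + 1) + 2·4^2 + 2·4 + 1  →[4↦5]→  5^(5 + 1) + 2·5^2 + 2·5 + 1 = 15686  −1 ⇒ G_3=15685

14620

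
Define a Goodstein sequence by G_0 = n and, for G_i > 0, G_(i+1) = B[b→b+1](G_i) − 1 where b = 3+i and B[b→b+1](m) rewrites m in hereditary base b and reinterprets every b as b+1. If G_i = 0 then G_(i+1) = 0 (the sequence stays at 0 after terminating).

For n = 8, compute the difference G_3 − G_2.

1

step 0: 8 = 2·3 + 2; sub 4 for 3: 2·4 + 2; = 10; G_1 = 10−1 = 9
step 1: 9 = 2·4 + 1; sub 5 for 4: 2·5 + 1; = 11; G_2 = 11−1 = 10
step 2: 10 = 2·5; sub 6 for 5: 2·6; = 12; G_3 = 12−1 = 11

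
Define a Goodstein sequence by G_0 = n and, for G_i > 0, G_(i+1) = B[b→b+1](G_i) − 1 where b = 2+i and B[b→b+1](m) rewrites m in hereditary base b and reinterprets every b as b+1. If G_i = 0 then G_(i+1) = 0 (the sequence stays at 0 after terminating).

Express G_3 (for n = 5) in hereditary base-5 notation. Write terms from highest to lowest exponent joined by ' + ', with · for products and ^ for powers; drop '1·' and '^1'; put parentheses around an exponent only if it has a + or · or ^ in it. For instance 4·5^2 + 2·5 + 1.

G_0 = 5. HB_2(5) = 2^2 + 1. Bump = 28. G_1 = 27.
G_1 = 27. HB_3(27) = 3^3. Bump = 256. G_2 = 255.
G_2 = 255. HB_4(255) = 3·4^3 + 3·4^2 + 3·4 + 3. Bump = 468. G_3 = 467.
G_3 = 467. HB_5(467) = 3·5^3 + 3·5^2 + 3·5 + 2. Bump = 776. G_4 = 775.

3·5^3 + 3·5^2 + 3·5 + 2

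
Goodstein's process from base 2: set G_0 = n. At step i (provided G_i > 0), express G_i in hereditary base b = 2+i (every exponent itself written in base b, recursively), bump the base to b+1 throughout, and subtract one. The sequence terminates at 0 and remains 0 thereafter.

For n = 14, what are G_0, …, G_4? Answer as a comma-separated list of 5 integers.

(0) 14|_2 = 2^(2 + 1) + 2^2 + 2 ↦ 3^(3 + 1) + 3^3 + 3|_3 = 111 ⇒ 110
(1) 110|_3 = 3^(3 + 1) + 3^3 + 2 ↦ 4^(4 + 1) + 4^4 + 2|_4 = 1282 ⇒ 1281
(2) 1281|_4 = 4^(4 + 1) + 4^4 + 1 ↦ 5^(5 + 1) + 5^5 + 1|_5 = 18751 ⇒ 18750
(3) 18750|_5 = 5^(5 + 1) + 5^5 ↦ 6^(6 + 1) + 6^6|_6 = 326592 ⇒ 326591

14, 110, 1281, 18750, 326591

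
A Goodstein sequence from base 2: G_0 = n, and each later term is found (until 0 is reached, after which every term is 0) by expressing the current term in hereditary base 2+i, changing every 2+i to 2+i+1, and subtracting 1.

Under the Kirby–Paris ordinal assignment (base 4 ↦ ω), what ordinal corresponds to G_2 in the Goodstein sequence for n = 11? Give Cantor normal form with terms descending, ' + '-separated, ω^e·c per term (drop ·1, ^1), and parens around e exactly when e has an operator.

base 2: 11 = 2^(2 + 1) + 2 + 1; at 3: 3^(3 + 1) + 3 + 1 = 85; next = 84
base 3: 84 = 3^(3 + 1) + 3; at 4: 4^(4 + 1) + 4 = 1028; next = 1027
base 4: 1027 = 4^(4 + 1) + 3; at 5: 5^(5 + 1) + 3 = 15628; next = 15627

ω^(ω + 1) + 3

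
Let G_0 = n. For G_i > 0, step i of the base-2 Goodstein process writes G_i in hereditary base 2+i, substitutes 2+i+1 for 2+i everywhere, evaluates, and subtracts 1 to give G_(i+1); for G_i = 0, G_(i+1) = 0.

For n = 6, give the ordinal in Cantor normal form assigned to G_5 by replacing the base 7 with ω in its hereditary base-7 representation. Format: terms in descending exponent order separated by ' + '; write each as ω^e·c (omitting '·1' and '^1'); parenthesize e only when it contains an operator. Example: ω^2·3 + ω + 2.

G_0 = 6. HB_2(6) = 2^2 + 2. Bump = 30. G_1 = 29.
G_1 = 29. HB_3(29) = 3^3 + 2. Bump = 258. G_2 = 257.
G_2 = 257. HB_4(257) = 4^4 + 1. Bump = 3126. G_3 = 3125.
G_3 = 3125. HB_5(3125) = 5^5. Bump = 46656. G_4 = 46655.
G_4 = 46655. HB_6(46655) = 5·6^5 + 5·6^4 + 5·6^3 + 5·6^2 + 5·6 + 5. Bump = 98040. G_5 = 98039.
G_5 = 98039. HB_7(98039) = 5·7^5 + 5·7^4 + 5·7^3 + 5·7^2 + 5·7 + 4. Bump = 187244. G_6 = 187243.

ω^5·5 + ω^4·5 + ω^3·5 + ω^2·5 + ω·5 + 4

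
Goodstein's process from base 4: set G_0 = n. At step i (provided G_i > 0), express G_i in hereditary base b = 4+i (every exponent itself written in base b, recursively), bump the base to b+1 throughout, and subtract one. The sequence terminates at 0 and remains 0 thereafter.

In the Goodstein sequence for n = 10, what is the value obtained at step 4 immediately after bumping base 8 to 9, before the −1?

[0] 10 ≡ 2·4 + 2 (base 4). Lift 5: 12. −1: 11.
[1] 11 ≡ 2·5 + 1 (base 5). Lift 6: 13. −1: 12.
[2] 12 ≡ 2·6 (base 6). Lift 7: 14. −1: 13.
[3] 13 ≡ 7 + 6 (base 7). Lift 8: 14. −1: 13.

14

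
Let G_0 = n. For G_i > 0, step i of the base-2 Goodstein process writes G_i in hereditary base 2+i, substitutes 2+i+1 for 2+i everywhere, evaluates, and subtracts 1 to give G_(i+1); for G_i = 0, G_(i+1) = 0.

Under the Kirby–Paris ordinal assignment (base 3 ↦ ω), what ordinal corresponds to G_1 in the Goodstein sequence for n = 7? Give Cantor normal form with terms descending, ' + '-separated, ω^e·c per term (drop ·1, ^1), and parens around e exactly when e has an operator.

7 —HB2→ 2^2 + 2 + 1 —bump→ 3^3 + 3 + 1 = 31 —(−1)→ 30
30 —HB3→ 3^3 + 3 —bump→ 4^4 + 4 = 260 —(−1)→ 259

ω^ω + ω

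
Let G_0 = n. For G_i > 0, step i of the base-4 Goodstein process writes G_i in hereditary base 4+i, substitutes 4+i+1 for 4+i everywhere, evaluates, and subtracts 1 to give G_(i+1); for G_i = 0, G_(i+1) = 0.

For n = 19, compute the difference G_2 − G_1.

10

[0] 19 ≡ 4^2 + 3 (base 4). Lift 5: 28. −1: 27.
[1] 27 ≡ 5^2 + 2 (base 5). Lift 6: 38. −1: 37.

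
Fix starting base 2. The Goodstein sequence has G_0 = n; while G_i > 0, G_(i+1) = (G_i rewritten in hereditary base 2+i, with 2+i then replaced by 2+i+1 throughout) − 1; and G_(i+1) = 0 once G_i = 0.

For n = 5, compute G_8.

i=0: 5 = 2^2 + 1 (b=2); 2→3: 3^3 + 1 = 28; 28−1 = 27
i=1: 27 = 3^3 (b=3); 3→4: 4^4 = 256; 256−1 = 255
i=2: 255 = 3·4^3 + 3·4^2 + 3·4 + 3 (b=4); 4→5: 3·5^3 + 3·5^2 + 3·5 + 3 = 468; 468−1 = 467
i=3: 467 = 3·5^3 + 3·5^2 + 3·5 + 2 (b=5); 5→6: 3·6^3 + 3·6^2 + 3·6 + 2 = 776; 776−1 = 775
i=4: 775 = 3·6^3 + 3·6^2 + 3·6 + 1 (b=6); 6→7: 3·7^3 + 3·7^2 + 3·7 + 1 = 1198; 1198−1 = 1197
i=5: 1197 = 3·7^3 + 3·7^2 + 3·7 (b=7); 7→8: 3·8^3 + 3·8^2 + 3·8 = 1752; 1752−1 = 1751
i=6: 1751 = 3·8^3 + 3·8^2 + 2·8 + 7 (b=8); 8→9: 3·9^3 + 3·9^2 + 2·9 + 7 = 2455; 2455−1 = 2454
i=7: 2454 = 3·9^3 + 3·9^2 + 2·9 + 6 (b=9); 9→10: 3·10^3 + 3·10^2 + 2·10 + 6 = 3326; 3326−1 = 3325

3325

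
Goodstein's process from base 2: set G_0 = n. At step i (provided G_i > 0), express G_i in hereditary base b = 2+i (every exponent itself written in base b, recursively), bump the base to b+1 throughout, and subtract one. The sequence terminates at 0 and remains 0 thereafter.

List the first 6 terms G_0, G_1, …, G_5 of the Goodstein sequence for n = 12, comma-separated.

12, 107, 1065, 15685, 280019, 5764910

G_0 = 12. HB_2(12) = 2^(2 + 1) + 2^2. Bump = 108. G_1 = 107.
G_1 = 107. HB_3(107) = 3^(3 + 1) + 2·3^2 + 2·3 + 2. Bump = 1066. G_2 = 1065.
G_2 = 1065. HB_4(1065) = 4^(4 + 1) + 2·4^2 + 2·4 + 1. Bump = 15686. G_3 = 15685.
G_3 = 15685. HB_5(15685) = 5^(5 + 1) + 2·5^2 + 2·5. Bump = 280020. G_4 = 280019.
G_4 = 280019. HB_6(280019) = 6^(6 + 1) + 2·6^2 + 6 + 5. Bump = 5764911. G_5 = 5764910.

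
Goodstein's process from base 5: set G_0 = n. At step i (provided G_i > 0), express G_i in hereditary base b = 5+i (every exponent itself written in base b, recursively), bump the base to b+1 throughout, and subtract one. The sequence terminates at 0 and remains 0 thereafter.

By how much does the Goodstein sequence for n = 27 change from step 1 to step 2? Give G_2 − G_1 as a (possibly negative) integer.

12

[0] 27 ≡ 5^2 + 2 (base 5). Lift 6: 38. −1: 37.
[1] 37 ≡ 6^2 + 1 (base 6). Lift 7: 50. −1: 49.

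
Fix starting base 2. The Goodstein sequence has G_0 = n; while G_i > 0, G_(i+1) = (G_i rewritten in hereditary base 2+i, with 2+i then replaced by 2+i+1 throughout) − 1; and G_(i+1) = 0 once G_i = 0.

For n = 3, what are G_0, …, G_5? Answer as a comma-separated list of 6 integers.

3 —HB2→ 2 + 1 —bump→ 3 + 1 = 4 —(−1)→ 3
3 —HB3→ 3 —bump→ 4 = 4 —(−1)→ 3
3 —HB4→ 3 —bump→ 3 = 3 —(−1)→ 2
2 —HB5→ 2 —bump→ 2 = 2 —(−1)→ 1
1 —HB6→ 1 —bump→ 1 = 1 —(−1)→ 0

3, 3, 3, 2, 1, 0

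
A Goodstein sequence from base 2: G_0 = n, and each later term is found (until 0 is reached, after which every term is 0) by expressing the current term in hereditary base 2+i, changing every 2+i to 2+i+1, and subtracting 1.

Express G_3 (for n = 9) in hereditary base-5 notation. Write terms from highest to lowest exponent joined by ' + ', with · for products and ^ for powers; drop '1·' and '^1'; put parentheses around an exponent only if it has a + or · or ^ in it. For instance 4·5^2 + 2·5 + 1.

3·5^5 + 3·5^3 + 3·5^2 + 3·5 + 2

G_0 = 9. HB_2(9) = 2^(2 + 1) + 1. Bump = 82. G_1 = 81.
G_1 = 81. HB_3(81) = 3^(3 + 1). Bump = 1024. G_2 = 1023.
G_2 = 1023. HB_4(1023) = 3·4^4 + 3·4^3 + 3·4^2 + 3·4 + 3. Bump = 9843. G_3 = 9842.
G_3 = 9842. HB_5(9842) = 3·5^5 + 3·5^3 + 3·5^2 + 3·5 + 2. Bump = 140744. G_4 = 140743.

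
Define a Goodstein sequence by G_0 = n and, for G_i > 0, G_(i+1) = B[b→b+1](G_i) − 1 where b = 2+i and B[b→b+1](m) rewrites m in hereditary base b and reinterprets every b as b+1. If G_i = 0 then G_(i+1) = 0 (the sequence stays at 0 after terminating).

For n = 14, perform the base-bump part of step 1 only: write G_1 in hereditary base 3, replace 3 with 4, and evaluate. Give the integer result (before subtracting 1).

1282

G_0=14  [base 2] 2^(2 + 1) + 2^2 + 2  →[2↦3]→  3^(3 + 1) + 3^3 + 3 = 111  −1 ⇒ G_1=110
G_1=110  [base 3] 3^(3 + 1) + 3^3 + 2  →[3↦4]→  4^(4 + 1) + 4^4 + 2 = 1282  −1 ⇒ G_2=1281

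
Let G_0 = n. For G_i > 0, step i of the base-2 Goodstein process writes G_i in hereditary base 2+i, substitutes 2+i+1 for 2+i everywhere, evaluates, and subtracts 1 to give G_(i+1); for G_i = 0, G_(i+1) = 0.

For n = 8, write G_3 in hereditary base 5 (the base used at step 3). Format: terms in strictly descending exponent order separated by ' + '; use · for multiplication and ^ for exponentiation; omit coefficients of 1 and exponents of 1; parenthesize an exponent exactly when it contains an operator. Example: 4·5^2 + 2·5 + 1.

(0) 8|_2 = 2^(2 + 1) ↦ 3^(3 + 1)|_3 = 81 ⇒ 80
(1) 80|_3 = 2·3^3 + 2·3^2 + 2·3 + 2 ↦ 2·4^4 + 2·4^2 + 2·4 + 2|_4 = 554 ⇒ 553
(2) 553|_4 = 2·4^4 + 2·4^2 + 2·4 + 1 ↦ 2·5^5 + 2·5^2 + 2·5 + 1|_5 = 6311 ⇒ 6310

2·5^5 + 2·5^2 + 2·5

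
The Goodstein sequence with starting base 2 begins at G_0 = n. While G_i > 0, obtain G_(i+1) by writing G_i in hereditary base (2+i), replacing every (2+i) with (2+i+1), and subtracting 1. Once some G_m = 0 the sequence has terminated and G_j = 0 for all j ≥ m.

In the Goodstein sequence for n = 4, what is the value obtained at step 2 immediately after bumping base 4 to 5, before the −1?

i=0: 4 = 2^2 (b=2); 2→3: 3^3 = 27; 27−1 = 26
i=1: 26 = 2·3^2 + 2·3 + 2 (b=3); 3→4: 2·4^2 + 2·4 + 2 = 42; 42−1 = 41
i=2: 41 = 2·4^2 + 2·4 + 1 (b=4); 4→5: 2·5^2 + 2·5 + 1 = 61; 61−1 = 60

61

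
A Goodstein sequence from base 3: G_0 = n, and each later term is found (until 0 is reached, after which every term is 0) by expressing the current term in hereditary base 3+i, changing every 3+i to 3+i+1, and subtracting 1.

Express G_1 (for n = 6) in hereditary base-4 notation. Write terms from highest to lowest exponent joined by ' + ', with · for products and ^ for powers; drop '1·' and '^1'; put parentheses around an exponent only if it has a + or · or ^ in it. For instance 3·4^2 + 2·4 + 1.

4 + 3

base 3: 6 = 2·3; at 4: 2·4 = 8; next = 7
base 4: 7 = 4 + 3; at 5: 5 + 3 = 8; next = 7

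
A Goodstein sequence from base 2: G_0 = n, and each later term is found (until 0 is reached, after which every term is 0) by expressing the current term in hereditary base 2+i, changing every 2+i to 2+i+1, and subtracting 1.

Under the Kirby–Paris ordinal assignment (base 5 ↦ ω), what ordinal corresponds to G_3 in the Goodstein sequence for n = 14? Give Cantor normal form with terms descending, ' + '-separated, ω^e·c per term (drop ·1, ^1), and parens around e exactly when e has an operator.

base 2: 14 = 2^(2 + 1) + 2^2 + 2; at 3: 3^(3 + 1) + 3^3 + 3 = 111; next = 110
base 3: 110 = 3^(3 + 1) + 3^3 + 2; at 4: 4^(4 + 1) + 4^4 + 2 = 1282; next = 1281
base 4: 1281 = 4^(4 + 1) + 4^4 + 1; at 5: 5^(5 + 1) + 5^5 + 1 = 18751; next = 18750

ω^(ω + 1) + ω^ω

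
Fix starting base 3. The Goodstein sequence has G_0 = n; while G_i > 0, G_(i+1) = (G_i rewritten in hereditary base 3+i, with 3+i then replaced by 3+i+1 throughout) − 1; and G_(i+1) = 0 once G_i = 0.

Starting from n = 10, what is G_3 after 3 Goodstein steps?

base 3: 10 = 3^2 + 1; at 4: 4^2 + 1 = 17; next = 16
base 4: 16 = 4^2; at 5: 5^2 = 25; next = 24
base 5: 24 = 4·5 + 4; at 6: 4·6 + 4 = 28; next = 27
base 6: 27 = 4·6 + 3; at 7: 4·7 + 3 = 31; next = 30

27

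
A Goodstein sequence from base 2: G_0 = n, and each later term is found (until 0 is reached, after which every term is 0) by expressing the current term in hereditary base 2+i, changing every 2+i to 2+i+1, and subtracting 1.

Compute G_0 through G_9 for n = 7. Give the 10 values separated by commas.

7, 30, 259, 3127, 46657, 823543, 16777215, 37665879, 77777775, 150051213

step 0: 7 = 2^2 + 2 + 1; sub 3 for 2: 3^3 + 3 + 1; = 31; G_1 = 31−1 = 30
step 1: 30 = 3^3 + 3; sub 4 for 3: 4^4 + 4; = 260; G_2 = 260−1 = 259
step 2: 259 = 4^4 + 3; sub 5 for 4: 5^5 + 3; = 3128; G_3 = 3128−1 = 3127
step 3: 3127 = 5^5 + 2; sub 6 for 5: 6^6 + 2; = 46658; G_4 = 46658−1 = 46657
step 4: 46657 = 6^6 + 1; sub 7 for 6: 7^7 + 1; = 823544; G_5 = 823544−1 = 823543
step 5: 823543 = 7^7; sub 8 for 7: 8^8; = 16777216; G_6 = 16777216−1 = 16777215
step 6: 16777215 = 7·8^7 + 7·8^6 + 7·8^5 + 7·8^4 + 7·8^3 + 7·8^2 + 7·8 + 7; sub 9 for 8: 7·9^7 + 7·9^6 + 7·9^5 + 7·9^4 + 7·9^3 + 7·9^2 + 7·9 + 7; = 37665880; G_7 = 37665880−1 = 37665879
step 7: 37665879 = 7·9^7 + 7·9^6 + 7·9^5 + 7·9^4 + 7·9^3 + 7·9^2 + 7·9 + 6; sub 10 for 9: 7·10^7 + 7·10^6 + 7·10^5 + 7·10^4 + 7·10^3 + 7·10^2 + 7·10 + 6; = 77777776; G_8 = 77777776−1 = 77777775
step 8: 77777775 = 7·10^7 + 7·10^6 + 7·10^5 + 7·10^4 + 7·10^3 + 7·10^2 + 7·10 + 5; sub 11 for 10: 7·11^7 + 7·11^6 + 7·11^5 + 7·11^4 + 7·11^3 + 7·11^2 + 7·11 + 5; = 150051214; G_9 = 150051214−1 = 150051213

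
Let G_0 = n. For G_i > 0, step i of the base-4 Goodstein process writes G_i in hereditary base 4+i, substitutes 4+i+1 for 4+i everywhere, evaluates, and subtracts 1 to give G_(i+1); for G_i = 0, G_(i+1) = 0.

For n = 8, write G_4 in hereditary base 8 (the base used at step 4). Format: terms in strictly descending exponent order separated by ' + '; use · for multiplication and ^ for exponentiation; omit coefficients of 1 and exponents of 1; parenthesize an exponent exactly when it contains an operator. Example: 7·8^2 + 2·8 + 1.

(0) 8|_4 = 2·4 ↦ 2·5|_5 = 10 ⇒ 9
(1) 9|_5 = 5 + 4 ↦ 6 + 4|_6 = 10 ⇒ 9
(2) 9|_6 = 6 + 3 ↦ 7 + 3|_7 = 10 ⇒ 9
(3) 9|_7 = 7 + 2 ↦ 8 + 2|_8 = 10 ⇒ 9
(4) 9|_8 = 8 + 1 ↦ 9 + 1|_9 = 10 ⇒ 9

8 + 1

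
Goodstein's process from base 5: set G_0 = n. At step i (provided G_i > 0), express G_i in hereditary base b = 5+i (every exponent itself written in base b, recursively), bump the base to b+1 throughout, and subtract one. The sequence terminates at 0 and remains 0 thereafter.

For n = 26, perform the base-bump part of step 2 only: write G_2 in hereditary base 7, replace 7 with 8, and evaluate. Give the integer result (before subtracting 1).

54

base 5: 26 = 5^2 + 1; at 6: 6^2 + 1 = 37; next = 36
base 6: 36 = 6^2; at 7: 7^2 = 49; next = 48
base 7: 48 = 6·7 + 6; at 8: 6·8 + 6 = 54; next = 53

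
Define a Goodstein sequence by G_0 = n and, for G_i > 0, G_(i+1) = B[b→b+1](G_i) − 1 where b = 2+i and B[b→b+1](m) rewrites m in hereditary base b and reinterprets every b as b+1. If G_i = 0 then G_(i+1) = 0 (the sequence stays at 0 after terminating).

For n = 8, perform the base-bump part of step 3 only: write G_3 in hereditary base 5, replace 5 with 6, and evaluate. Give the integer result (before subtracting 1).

step 0: 8 = 2^(2 + 1); sub 3 for 2: 3^(3 + 1); = 81; G_1 = 81−1 = 80
step 1: 80 = 2·3^3 + 2·3^2 + 2·3 + 2; sub 4 for 3: 2·4^4 + 2·4^2 + 2·4 + 2; = 554; G_2 = 554−1 = 553
step 2: 553 = 2·4^4 + 2·4^2 + 2·4 + 1; sub 5 for 4: 2·5^5 + 2·5^2 + 2·5 + 1; = 6311; G_3 = 6311−1 = 6310
step 3: 6310 = 2·5^5 + 2·5^2 + 2·5; sub 6 for 5: 2·6^6 + 2·6^2 + 2·6; = 93396; G_4 = 93396−1 = 93395

93396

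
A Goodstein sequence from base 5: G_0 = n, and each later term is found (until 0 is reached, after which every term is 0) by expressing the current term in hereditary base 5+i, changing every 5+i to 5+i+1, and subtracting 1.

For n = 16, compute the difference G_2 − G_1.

step 0: 16 = 3·5 + 1; sub 6 for 5: 3·6 + 1; = 19; G_1 = 19−1 = 18
step 1: 18 = 3·6; sub 7 for 6: 3·7; = 21; G_2 = 21−1 = 20

2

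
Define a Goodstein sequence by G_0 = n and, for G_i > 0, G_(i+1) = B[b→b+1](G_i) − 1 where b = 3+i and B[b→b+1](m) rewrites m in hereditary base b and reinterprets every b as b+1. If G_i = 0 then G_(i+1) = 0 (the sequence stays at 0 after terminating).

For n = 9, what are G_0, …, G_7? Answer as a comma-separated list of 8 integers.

9 —HB3→ 3^2 —bump→ 4^2 = 16 —(−1)→ 15
15 —HB4→ 3·4 + 3 —bump→ 3·5 + 3 = 18 —(−1)→ 17
17 —HB5→ 3·5 + 2 —bump→ 3·6 + 2 = 20 —(−1)→ 19
19 —HB6→ 3·6 + 1 —bump→ 3·7 + 1 = 22 —(−1)→ 21
21 —HB7→ 3·7 —bump→ 3·8 = 24 —(−1)→ 23
23 —HB8→ 2·8 + 7 —bump→ 2·9 + 7 = 25 —(−1)→ 24
24 —HB9→ 2·9 + 6 —bump→ 2·10 + 6 = 26 —(−1)→ 25

9, 15, 17, 19, 21, 23, 24, 25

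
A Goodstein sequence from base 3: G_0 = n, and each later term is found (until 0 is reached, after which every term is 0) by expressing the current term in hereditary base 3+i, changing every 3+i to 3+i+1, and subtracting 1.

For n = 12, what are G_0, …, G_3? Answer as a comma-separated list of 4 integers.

12, 19, 27, 37

(0) 12|_3 = 3^2 + 3 ↦ 4^2 + 4|_4 = 20 ⇒ 19
(1) 19|_4 = 4^2 + 3 ↦ 5^2 + 3|_5 = 28 ⇒ 27
(2) 27|_5 = 5^2 + 2 ↦ 6^2 + 2|_6 = 38 ⇒ 37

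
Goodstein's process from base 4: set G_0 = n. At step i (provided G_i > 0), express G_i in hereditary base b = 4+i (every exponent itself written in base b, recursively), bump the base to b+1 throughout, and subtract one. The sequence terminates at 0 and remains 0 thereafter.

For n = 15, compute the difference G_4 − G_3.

2

step 0: 15 = 3·4 + 3; sub 5 for 4: 3·5 + 3; = 18; G_1 = 18−1 = 17
step 1: 17 = 3·5 + 2; sub 6 for 5: 3·6 + 2; = 20; G_2 = 20−1 = 19
step 2: 19 = 3·6 + 1; sub 7 for 6: 3·7 + 1; = 22; G_3 = 22−1 = 21
step 3: 21 = 3·7; sub 8 for 7: 3·8; = 24; G_4 = 24−1 = 23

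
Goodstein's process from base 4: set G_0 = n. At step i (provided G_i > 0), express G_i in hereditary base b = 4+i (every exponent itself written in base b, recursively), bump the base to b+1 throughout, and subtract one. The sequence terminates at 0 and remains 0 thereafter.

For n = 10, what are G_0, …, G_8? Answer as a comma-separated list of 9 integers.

10, 11, 12, 13, 13, 13, 13, 13, 13

(0) 10|_4 = 2·4 + 2 ↦ 2·5 + 2|_5 = 12 ⇒ 11
(1) 11|_5 = 2·5 + 1 ↦ 2·6 + 1|_6 = 13 ⇒ 12
(2) 12|_6 = 2·6 ↦ 2·7|_7 = 14 ⇒ 13
(3) 13|_7 = 7 + 6 ↦ 8 + 6|_8 = 14 ⇒ 13
(4) 13|_8 = 8 + 5 ↦ 9 + 5|_9 = 14 ⇒ 13
(5) 13|_9 = 9 + 4 ↦ 10 + 4|_10 = 14 ⇒ 13
(6) 13|_10 = 10 + 3 ↦ 11 + 3|_11 = 14 ⇒ 13
(7) 13|_11 = 11 + 2 ↦ 12 + 2|_12 = 14 ⇒ 13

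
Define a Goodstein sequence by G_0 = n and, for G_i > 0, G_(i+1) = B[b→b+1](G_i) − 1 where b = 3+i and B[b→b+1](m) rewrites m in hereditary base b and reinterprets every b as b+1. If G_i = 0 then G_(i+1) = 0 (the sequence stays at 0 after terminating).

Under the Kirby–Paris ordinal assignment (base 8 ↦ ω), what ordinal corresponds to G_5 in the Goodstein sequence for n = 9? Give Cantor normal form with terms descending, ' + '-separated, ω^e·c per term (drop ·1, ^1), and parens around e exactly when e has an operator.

ω·2 + 7

base 3: 9 = 3^2; at 4: 4^2 = 16; next = 15
base 4: 15 = 3·4 + 3; at 5: 3·5 + 3 = 18; next = 17
base 5: 17 = 3·5 + 2; at 6: 3·6 + 2 = 20; next = 19
base 6: 19 = 3·6 + 1; at 7: 3·7 + 1 = 22; next = 21
base 7: 21 = 3·7; at 8: 3·8 = 24; next = 23
base 8: 23 = 2·8 + 7; at 9: 2·9 + 7 = 25; next = 24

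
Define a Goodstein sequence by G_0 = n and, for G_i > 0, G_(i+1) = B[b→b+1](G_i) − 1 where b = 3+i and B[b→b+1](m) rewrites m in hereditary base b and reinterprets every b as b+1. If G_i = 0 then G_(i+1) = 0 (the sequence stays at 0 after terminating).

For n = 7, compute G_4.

9

step 0: 7 = 2·3 + 1; sub 4 for 3: 2·4 + 1; = 9; G_1 = 9−1 = 8
step 1: 8 = 2·4; sub 5 for 4: 2·5; = 10; G_2 = 10−1 = 9
step 2: 9 = 5 + 4; sub 6 for 5: 6 + 4; = 10; G_3 = 10−1 = 9
step 3: 9 = 6 + 3; sub 7 for 6: 7 + 3; = 10; G_4 = 10−1 = 9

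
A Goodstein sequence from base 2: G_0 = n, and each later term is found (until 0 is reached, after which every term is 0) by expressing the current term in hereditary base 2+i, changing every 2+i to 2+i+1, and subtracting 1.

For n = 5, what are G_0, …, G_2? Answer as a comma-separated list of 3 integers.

[0] 5 ≡ 2^2 + 1 (base 2). Lift 3: 28. −1: 27.
[1] 27 ≡ 3^3 (base 3). Lift 4: 256. −1: 255.

5, 27, 255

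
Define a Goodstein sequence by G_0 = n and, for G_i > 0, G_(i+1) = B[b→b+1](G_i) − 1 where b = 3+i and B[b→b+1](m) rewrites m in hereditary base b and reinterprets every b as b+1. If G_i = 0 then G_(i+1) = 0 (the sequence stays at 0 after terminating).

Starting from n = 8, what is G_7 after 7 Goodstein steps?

i=0: 8 = 2·3 + 2 (b=3); 3→4: 2·4 + 2 = 10; 10−1 = 9
i=1: 9 = 2·4 + 1 (b=4); 4→5: 2·5 + 1 = 11; 11−1 = 10
i=2: 10 = 2·5 (b=5); 5→6: 2·6 = 12; 12−1 = 11
i=3: 11 = 6 + 5 (b=6); 6→7: 7 + 5 = 12; 12−1 = 11
i=4: 11 = 7 + 4 (b=7); 7→8: 8 + 4 = 12; 12−1 = 11
i=5: 11 = 8 + 3 (b=8); 8→9: 9 + 3 = 12; 12−1 = 11
i=6: 11 = 9 + 2 (b=9); 9→10: 10 + 2 = 12; 12−1 = 11

11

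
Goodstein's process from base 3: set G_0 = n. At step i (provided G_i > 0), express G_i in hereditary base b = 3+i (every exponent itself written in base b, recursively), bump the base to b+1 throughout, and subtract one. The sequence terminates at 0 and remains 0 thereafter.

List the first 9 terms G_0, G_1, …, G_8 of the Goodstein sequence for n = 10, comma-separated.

i=0: 10 = 3^2 + 1 (b=3); 3→4: 4^2 + 1 = 17; 17−1 = 16
i=1: 16 = 4^2 (b=4); 4→5: 5^2 = 25; 25−1 = 24
i=2: 24 = 4·5 + 4 (b=5); 5→6: 4·6 + 4 = 28; 28−1 = 27
i=3: 27 = 4·6 + 3 (b=6); 6→7: 4·7 + 3 = 31; 31−1 = 30
i=4: 30 = 4·7 + 2 (b=7); 7→8: 4·8 + 2 = 34; 34−1 = 33
i=5: 33 = 4·8 + 1 (b=8); 8→9: 4·9 + 1 = 37; 37−1 = 36
i=6: 36 = 4·9 (b=9); 9→10: 4·10 = 40; 40−1 = 39
i=7: 39 = 3·10 + 9 (b=10); 10→11: 3·11 + 9 = 42; 42−1 = 41

10, 16, 24, 27, 30, 33, 36, 39, 41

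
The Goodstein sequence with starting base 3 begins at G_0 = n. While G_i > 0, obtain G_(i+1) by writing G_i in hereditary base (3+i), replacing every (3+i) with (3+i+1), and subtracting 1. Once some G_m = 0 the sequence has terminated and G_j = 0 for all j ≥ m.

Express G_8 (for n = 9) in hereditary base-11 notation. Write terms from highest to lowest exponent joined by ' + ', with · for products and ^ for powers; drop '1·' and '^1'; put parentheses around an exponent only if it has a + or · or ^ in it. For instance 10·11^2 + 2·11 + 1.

2·11 + 4

(0) 9|_3 = 3^2 ↦ 4^2|_4 = 16 ⇒ 15
(1) 15|_4 = 3·4 + 3 ↦ 3·5 + 3|_5 = 18 ⇒ 17
(2) 17|_5 = 3·5 + 2 ↦ 3·6 + 2|_6 = 20 ⇒ 19
(3) 19|_6 = 3·6 + 1 ↦ 3·7 + 1|_7 = 22 ⇒ 21
(4) 21|_7 = 3·7 ↦ 3·8|_8 = 24 ⇒ 23
(5) 23|_8 = 2·8 + 7 ↦ 2·9 + 7|_9 = 25 ⇒ 24
(6) 24|_9 = 2·9 + 6 ↦ 2·10 + 6|_10 = 26 ⇒ 25
(7) 25|_10 = 2·10 + 5 ↦ 2·11 + 5|_11 = 27 ⇒ 26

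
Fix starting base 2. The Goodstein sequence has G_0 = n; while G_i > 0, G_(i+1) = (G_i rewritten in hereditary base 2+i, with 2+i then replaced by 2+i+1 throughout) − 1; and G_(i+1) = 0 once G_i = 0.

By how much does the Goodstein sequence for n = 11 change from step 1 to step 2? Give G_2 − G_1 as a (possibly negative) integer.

11 —HB2→ 2^(2 + 1) + 2 + 1 —bump→ 3^(3 + 1) + 3 + 1 = 85 —(−1)→ 84
84 —HB3→ 3^(3 + 1) + 3 —bump→ 4^(4 + 1) + 4 = 1028 —(−1)→ 1027

943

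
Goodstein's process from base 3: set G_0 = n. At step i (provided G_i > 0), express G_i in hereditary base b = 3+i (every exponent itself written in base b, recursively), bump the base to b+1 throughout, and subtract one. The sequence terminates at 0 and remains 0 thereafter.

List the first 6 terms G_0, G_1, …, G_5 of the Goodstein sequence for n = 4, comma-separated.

4, 4, 4, 3, 2, 1

G_0 = 4. HB_3(4) = 3 + 1. Bump = 5. G_1 = 4.
G_1 = 4. HB_4(4) = 4. Bump = 5. G_2 = 4.
G_2 = 4. HB_5(4) = 4. Bump = 4. G_3 = 3.
G_3 = 3. HB_6(3) = 3. Bump = 3. G_4 = 2.
G_4 = 2. HB_7(2) = 2. Bump = 2. G_5 = 1.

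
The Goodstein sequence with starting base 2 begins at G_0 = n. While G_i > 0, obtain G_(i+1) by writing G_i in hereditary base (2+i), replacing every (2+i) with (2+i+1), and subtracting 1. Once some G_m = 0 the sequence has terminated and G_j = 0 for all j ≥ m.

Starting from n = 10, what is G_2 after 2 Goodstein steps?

1025

base 2: 10 = 2^(2 + 1) + 2; at 3: 3^(3 + 1) + 3 = 84; next = 83
base 3: 83 = 3^(3 + 1) + 2; at 4: 4^(4 + 1) + 2 = 1026; next = 1025
base 4: 1025 = 4^(4 + 1) + 1; at 5: 5^(5 + 1) + 1 = 15626; next = 15625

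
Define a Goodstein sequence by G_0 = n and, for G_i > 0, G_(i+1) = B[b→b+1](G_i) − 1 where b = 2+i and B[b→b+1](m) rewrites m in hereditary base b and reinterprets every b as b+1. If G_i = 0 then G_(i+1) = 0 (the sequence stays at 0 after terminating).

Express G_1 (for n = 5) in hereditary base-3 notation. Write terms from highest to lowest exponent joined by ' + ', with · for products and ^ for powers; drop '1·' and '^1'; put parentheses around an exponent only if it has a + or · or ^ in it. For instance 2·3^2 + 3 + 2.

3^3

5 —HB2→ 2^2 + 1 —bump→ 3^3 + 1 = 28 —(−1)→ 27
27 —HB3→ 3^3 —bump→ 4^4 = 256 —(−1)→ 255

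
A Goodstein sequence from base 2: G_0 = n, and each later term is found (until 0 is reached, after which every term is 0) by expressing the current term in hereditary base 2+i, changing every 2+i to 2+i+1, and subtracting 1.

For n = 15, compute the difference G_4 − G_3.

i=0: 15 = 2^(2 + 1) + 2^2 + 2 + 1 (b=2); 2→3: 3^(3 + 1) + 3^3 + 3 + 1 = 112; 112−1 = 111
i=1: 111 = 3^(3 + 1) + 3^3 + 3 (b=3); 3→4: 4^(4 + 1) + 4^4 + 4 = 1284; 1284−1 = 1283
i=2: 1283 = 4^(4 + 1) + 4^4 + 3 (b=4); 4→5: 5^(5 + 1) + 5^5 + 3 = 18753; 18753−1 = 18752
i=3: 18752 = 5^(5 + 1) + 5^5 + 2 (b=5); 5→6: 6^(6 + 1) + 6^6 + 2 = 326594; 326594−1 = 326593

307841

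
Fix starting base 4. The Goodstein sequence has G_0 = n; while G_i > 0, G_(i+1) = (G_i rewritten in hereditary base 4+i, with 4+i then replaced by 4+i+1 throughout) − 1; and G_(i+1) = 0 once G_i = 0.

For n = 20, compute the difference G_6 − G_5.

18

20 —HB4→ 4^2 + 4 —bump→ 5^2 + 5 = 30 —(−1)→ 29
29 —HB5→ 5^2 + 4 —bump→ 6^2 + 4 = 40 —(−1)→ 39
39 —HB6→ 6^2 + 3 —bump→ 7^2 + 3 = 52 —(−1)→ 51
51 —HB7→ 7^2 + 2 —bump→ 8^2 + 2 = 66 —(−1)→ 65
65 —HB8→ 8^2 + 1 —bump→ 9^2 + 1 = 82 —(−1)→ 81
81 —HB9→ 9^2 —bump→ 10^2 = 100 —(−1)→ 99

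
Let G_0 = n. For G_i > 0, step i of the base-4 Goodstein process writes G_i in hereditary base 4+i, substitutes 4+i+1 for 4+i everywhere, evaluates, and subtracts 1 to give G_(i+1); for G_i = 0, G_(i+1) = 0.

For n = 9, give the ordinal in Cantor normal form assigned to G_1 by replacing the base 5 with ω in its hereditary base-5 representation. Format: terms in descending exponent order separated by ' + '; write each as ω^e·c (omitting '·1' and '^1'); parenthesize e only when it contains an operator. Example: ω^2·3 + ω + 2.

G_0=9  [base 4] 2·4 + 1  →[4↦5]→  2·5 + 1 = 11  −1 ⇒ G_1=10
G_1=10  [base 5] 2·5  →[5↦6]→  2·6 = 12  −1 ⇒ G_2=11

ω·2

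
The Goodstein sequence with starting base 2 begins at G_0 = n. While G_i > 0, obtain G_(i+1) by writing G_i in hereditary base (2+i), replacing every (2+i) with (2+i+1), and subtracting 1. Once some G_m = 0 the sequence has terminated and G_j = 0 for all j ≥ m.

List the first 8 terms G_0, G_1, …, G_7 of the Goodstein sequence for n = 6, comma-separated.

base 2: 6 = 2^2 + 2; at 3: 3^3 + 3 = 30; next = 29
base 3: 29 = 3^3 + 2; at 4: 4^4 + 2 = 258; next = 257
base 4: 257 = 4^4 + 1; at 5: 5^5 + 1 = 3126; next = 3125
base 5: 3125 = 5^5; at 6: 6^6 = 46656; next = 46655
base 6: 46655 = 5·6^5 + 5·6^4 + 5·6^3 + 5·6^2 + 5·6 + 5; at 7: 5·7^5 + 5·7^4 + 5·7^3 + 5·7^2 + 5·7 + 5 = 98040; next = 98039
base 7: 98039 = 5·7^5 + 5·7^4 + 5·7^3 + 5·7^2 + 5·7 + 4; at 8: 5·8^5 + 5·8^4 + 5·8^3 + 5·8^2 + 5·8 + 4 = 187244; next = 187243
base 8: 187243 = 5·8^5 + 5·8^4 + 5·8^3 + 5·8^2 + 5·8 + 3; at 9: 5·9^5 + 5·9^4 + 5·9^3 + 5·9^2 + 5·9 + 3 = 332148; next = 332147

6, 29, 257, 3125, 46655, 98039, 187243, 332147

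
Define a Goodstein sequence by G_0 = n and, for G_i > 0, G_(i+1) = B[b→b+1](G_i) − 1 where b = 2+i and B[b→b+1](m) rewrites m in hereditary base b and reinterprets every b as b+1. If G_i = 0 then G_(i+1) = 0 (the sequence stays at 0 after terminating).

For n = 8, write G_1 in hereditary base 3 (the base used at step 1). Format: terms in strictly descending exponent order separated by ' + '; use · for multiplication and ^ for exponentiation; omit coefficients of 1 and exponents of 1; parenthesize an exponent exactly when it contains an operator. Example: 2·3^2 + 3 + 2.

[0] 8 ≡ 2^(2 + 1) (base 2). Lift 3: 81. −1: 80.
[1] 80 ≡ 2·3^3 + 2·3^2 + 2·3 + 2 (base 3). Lift 4: 554. −1: 553.

2·3^3 + 2·3^2 + 2·3 + 2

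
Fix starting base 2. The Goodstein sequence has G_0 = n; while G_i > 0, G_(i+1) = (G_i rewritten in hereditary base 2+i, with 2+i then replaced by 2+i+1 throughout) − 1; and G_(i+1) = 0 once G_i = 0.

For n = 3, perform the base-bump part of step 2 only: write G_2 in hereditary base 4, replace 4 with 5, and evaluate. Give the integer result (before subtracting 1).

3

G_0 = 3. HB_2(3) = 2 + 1. Bump = 4. G_1 = 3.
G_1 = 3. HB_3(3) = 3. Bump = 4. G_2 = 3.
G_2 = 3. HB_4(3) = 3. Bump = 3. G_3 = 2.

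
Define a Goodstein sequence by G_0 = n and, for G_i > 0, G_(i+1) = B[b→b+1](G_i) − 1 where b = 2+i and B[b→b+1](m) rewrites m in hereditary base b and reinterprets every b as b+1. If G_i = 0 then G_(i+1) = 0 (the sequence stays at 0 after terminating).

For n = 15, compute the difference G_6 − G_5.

base 2: 15 = 2^(2 + 1) + 2^2 + 2 + 1; at 3: 3^(3 + 1) + 3^3 + 3 + 1 = 112; next = 111
base 3: 111 = 3^(3 + 1) + 3^3 + 3; at 4: 4^(4 + 1) + 4^4 + 4 = 1284; next = 1283
base 4: 1283 = 4^(4 + 1) + 4^4 + 3; at 5: 5^(5 + 1) + 5^5 + 3 = 18753; next = 18752
base 5: 18752 = 5^(5 + 1) + 5^5 + 2; at 6: 6^(6 + 1) + 6^6 + 2 = 326594; next = 326593
base 6: 326593 = 6^(6 + 1) + 6^6 + 1; at 7: 7^(7 + 1) + 7^7 + 1 = 6588345; next = 6588344
base 7: 6588344 = 7^(7 + 1) + 7^7; at 8: 8^(8 + 1) + 8^8 = 150994944; next = 150994943

144406599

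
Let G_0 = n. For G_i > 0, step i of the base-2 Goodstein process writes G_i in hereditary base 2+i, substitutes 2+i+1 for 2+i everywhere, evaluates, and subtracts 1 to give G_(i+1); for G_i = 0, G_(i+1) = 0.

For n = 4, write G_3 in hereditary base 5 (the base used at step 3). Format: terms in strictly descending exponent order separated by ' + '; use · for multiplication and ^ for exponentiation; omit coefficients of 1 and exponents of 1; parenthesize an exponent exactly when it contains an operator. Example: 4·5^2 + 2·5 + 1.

step 0: 4 = 2^2; sub 3 for 2: 3^3; = 27; G_1 = 27−1 = 26
step 1: 26 = 2·3^2 + 2·3 + 2; sub 4 for 3: 2·4^2 + 2·4 + 2; = 42; G_2 = 42−1 = 41
step 2: 41 = 2·4^2 + 2·4 + 1; sub 5 for 4: 2·5^2 + 2·5 + 1; = 61; G_3 = 61−1 = 60
step 3: 60 = 2·5^2 + 2·5; sub 6 for 5: 2·6^2 + 2·6; = 84; G_4 = 84−1 = 83

2·5^2 + 2·5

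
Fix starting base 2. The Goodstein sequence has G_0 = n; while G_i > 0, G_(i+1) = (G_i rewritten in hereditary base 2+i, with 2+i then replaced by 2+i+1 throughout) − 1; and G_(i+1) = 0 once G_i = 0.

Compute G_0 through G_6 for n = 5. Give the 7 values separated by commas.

5, 27, 255, 467, 775, 1197, 1751

base 2: 5 = 2^2 + 1; at 3: 3^3 + 1 = 28; next = 27
base 3: 27 = 3^3; at 4: 4^4 = 256; next = 255
base 4: 255 = 3·4^3 + 3·4^2 + 3·4 + 3; at 5: 3·5^3 + 3·5^2 + 3·5 + 3 = 468; next = 467
base 5: 467 = 3·5^3 + 3·5^2 + 3·5 + 2; at 6: 3·6^3 + 3·6^2 + 3·6 + 2 = 776; next = 775
base 6: 775 = 3·6^3 + 3·6^2 + 3·6 + 1; at 7: 3·7^3 + 3·7^2 + 3·7 + 1 = 1198; next = 1197
base 7: 1197 = 3·7^3 + 3·7^2 + 3·7; at 8: 3·8^3 + 3·8^2 + 3·8 = 1752; next = 1751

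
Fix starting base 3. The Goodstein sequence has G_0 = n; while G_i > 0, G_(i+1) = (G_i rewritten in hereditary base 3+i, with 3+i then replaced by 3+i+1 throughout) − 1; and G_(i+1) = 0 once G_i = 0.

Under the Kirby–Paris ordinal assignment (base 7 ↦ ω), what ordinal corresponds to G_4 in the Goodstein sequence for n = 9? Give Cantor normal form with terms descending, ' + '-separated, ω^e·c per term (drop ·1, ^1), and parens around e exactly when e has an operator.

ω·3

i=0: 9 = 3^2 (b=3); 3→4: 4^2 = 16; 16−1 = 15
i=1: 15 = 3·4 + 3 (b=4); 4→5: 3·5 + 3 = 18; 18−1 = 17
i=2: 17 = 3·5 + 2 (b=5); 5→6: 3·6 + 2 = 20; 20−1 = 19
i=3: 19 = 3·6 + 1 (b=6); 6→7: 3·7 + 1 = 22; 22−1 = 21
i=4: 21 = 3·7 (b=7); 7→8: 3·8 = 24; 24−1 = 23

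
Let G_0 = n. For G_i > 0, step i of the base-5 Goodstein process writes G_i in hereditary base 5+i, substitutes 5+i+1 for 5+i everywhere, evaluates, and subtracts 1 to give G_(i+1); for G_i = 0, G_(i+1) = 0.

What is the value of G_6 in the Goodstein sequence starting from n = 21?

21 —HB5→ 4·5 + 1 —bump→ 4·6 + 1 = 25 —(−1)→ 24
24 —HB6→ 4·6 —bump→ 4·7 = 28 —(−1)→ 27
27 —HB7→ 3·7 + 6 —bump→ 3·8 + 6 = 30 —(−1)→ 29
29 —HB8→ 3·8 + 5 —bump→ 3·9 + 5 = 32 —(−1)→ 31
31 —HB9→ 3·9 + 4 —bump→ 3·10 + 4 = 34 —(−1)→ 33
33 —HB10→ 3·10 + 3 —bump→ 3·11 + 3 = 36 —(−1)→ 35
35 —HB11→ 3·11 + 2 —bump→ 3·12 + 2 = 38 —(−1)→ 37

35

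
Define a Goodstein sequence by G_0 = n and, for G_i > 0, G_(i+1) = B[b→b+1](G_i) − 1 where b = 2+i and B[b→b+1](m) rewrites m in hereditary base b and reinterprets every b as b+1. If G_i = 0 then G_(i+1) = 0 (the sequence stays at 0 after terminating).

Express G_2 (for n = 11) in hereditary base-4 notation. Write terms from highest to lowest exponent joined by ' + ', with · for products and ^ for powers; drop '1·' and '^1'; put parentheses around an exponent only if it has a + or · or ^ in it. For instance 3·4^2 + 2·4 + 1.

4^(4 + 1) + 3

G_0 = 11. HB_2(11) = 2^(2 + 1) + 2 + 1. Bump = 85. G_1 = 84.
G_1 = 84. HB_3(84) = 3^(3 + 1) + 3. Bump = 1028. G_2 = 1027.
G_2 = 1027. HB_4(1027) = 4^(4 + 1) + 3. Bump = 15628. G_3 = 15627.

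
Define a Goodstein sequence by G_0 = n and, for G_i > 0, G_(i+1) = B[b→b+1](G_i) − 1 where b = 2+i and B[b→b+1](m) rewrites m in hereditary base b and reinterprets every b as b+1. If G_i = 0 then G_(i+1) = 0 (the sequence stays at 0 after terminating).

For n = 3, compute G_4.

i=0: 3 = 2 + 1 (b=2); 2→3: 3 + 1 = 4; 4−1 = 3
i=1: 3 = 3 (b=3); 3→4: 4 = 4; 4−1 = 3
i=2: 3 = 3 (b=4); 4→5: 3 = 3; 3−1 = 2
i=3: 2 = 2 (b=5); 5→6: 2 = 2; 2−1 = 1

1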